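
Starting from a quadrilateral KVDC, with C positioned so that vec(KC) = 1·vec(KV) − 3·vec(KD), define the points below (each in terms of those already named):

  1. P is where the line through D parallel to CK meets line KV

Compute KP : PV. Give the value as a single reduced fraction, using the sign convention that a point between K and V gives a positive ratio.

KP:PV = 1/2

Assign K = (0, 0), V = (1, 0), D = (0, 1), C = (1, -3) — the answer is frame-independent, so this choice is without loss of generality.
1. P is where the line through D parallel to CK meets line KV ⇒ P = (1/3, 0)
P = K + t·(V−K) with t = 1/3, so KP:PV = t:(1−t) = 1/3:2/3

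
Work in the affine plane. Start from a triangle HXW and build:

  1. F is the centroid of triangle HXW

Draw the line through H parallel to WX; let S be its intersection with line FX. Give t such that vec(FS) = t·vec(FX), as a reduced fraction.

t = -2

Work in coordinates with H = (0, 0), X = (1, 0), W = (0, 1).
1. F is the centroid of triangle HXW ⇒ F = (1/3, 1/3)
through H parallel to WX: direction (1, -1); meets FX at S = (-1, 1)
S = F + t·(X−F) with t = -2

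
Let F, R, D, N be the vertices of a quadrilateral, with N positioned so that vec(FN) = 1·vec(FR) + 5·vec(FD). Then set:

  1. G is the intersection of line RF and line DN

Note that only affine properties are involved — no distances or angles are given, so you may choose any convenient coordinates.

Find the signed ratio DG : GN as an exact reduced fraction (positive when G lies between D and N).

Choose coordinates F = (0, 0), R = (1, 0), D = (0, 1), N = (1, 5).
1. G is the intersection of line RF and line DN ⇒ G = (-1/4, 0)
G = D + t·(N−D) with t = -1/4, so DG:GN = t:(1−t) = -1/4:5/4

DG:GN = -1/5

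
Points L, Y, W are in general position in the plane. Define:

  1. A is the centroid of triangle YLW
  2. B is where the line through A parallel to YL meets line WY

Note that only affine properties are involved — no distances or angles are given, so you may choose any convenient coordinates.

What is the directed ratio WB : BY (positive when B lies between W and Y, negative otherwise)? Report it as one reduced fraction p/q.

Work in coordinates with L = (0, 0), Y = (1, 0), W = (0, 1).
1. A is the centroid of triangle YLW ⇒ A = (1/3, 1/3)
2. B is where the line through A parallel to YL meets line WY ⇒ B = (2/3, 1/3)
B = W + t·(Y−W) with t = 2/3, so WB:BY = t:(1−t) = 2/3:1/3

WB:BY = 2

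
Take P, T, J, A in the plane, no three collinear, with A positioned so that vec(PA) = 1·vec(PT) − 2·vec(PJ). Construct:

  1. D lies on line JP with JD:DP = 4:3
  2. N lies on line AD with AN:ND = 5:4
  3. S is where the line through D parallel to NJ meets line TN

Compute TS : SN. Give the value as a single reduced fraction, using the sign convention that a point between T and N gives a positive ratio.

Choose coordinates P = (0, 0), T = (1, 0), J = (0, 1), A = (1, -2).
1. D lies on line JP with JD:DP = 4:3 ⇒ D = (0, 3/7)
2. N lies on line AD with AN:ND = 5:4 ⇒ N = (4/9, -41/63)
3. S is where the line through D parallel to NJ meets line TN ⇒ S = (56/171, -943/1197)
S = T + t·(N−T) with t = 23/19, so TS:SN = t:(1−t) = 23/19:-4/19

TS:SN = -23/4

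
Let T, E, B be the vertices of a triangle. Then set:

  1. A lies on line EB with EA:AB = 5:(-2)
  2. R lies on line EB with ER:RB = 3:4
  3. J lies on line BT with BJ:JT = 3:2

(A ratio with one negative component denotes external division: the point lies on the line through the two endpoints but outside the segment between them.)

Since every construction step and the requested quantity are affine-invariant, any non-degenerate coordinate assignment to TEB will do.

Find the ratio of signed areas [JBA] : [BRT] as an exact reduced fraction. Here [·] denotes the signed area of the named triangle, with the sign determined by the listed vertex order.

[JBA]:[BRT] = -7/10

Choose coordinates T = (0, 0), E = (1, 0), B = (0, 1).
1. A lies on line EB with EA:AB = 5:(-2) ⇒ A = (-2/3, 5/3)
2. R lies on line EB with ER:RB = 3:4 ⇒ R = (4/7, 3/7)
3. J lies on line BT with BJ:JT = 3:2 ⇒ J = (0, 2/5)
2·[JBA] = 2/5, 2·[BRT] = -4/7
[JBA]:[BRT] = 2/5:-4/7 = -7/10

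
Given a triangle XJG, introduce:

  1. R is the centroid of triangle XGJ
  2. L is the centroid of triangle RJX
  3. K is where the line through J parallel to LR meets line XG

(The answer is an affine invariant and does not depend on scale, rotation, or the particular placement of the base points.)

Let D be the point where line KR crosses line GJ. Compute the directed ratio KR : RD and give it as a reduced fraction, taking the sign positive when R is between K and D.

KR:RD = -4

Choose coordinates X = (0, 0), J = (1, 0), G = (0, 1).
1. R is the centroid of triangle XGJ ⇒ R = (1/3, 1/3)
2. L is the centroid of triangle RJX ⇒ L = (4/9, 1/9)
3. K is where the line through J parallel to LR meets line XG ⇒ K = (0, 2)
line KR meets GJ at D = (1/4, 3/4)
R = K + t·(D−K) with t = 4/3, so KR:RD = 4/3:-1/3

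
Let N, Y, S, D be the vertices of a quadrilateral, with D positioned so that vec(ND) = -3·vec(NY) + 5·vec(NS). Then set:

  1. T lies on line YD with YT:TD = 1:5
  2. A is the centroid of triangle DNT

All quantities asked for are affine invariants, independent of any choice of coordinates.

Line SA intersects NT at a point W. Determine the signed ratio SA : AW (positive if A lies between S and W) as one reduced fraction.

SA:AW = -19/25

Choose coordinates N = (0, 0), Y = (1, 0), S = (0, 1), D = (-3, 5).
1. T lies on line YD with YT:TD = 1:5 ⇒ T = (1/3, 5/6)
2. A is the centroid of triangle DNT ⇒ A = (-8/9, 35/18)
line SA meets NT at W = (16/57, 40/57)
A = S + t·(W−S) with t = -19/6, so SA:AW = -19/6:25/6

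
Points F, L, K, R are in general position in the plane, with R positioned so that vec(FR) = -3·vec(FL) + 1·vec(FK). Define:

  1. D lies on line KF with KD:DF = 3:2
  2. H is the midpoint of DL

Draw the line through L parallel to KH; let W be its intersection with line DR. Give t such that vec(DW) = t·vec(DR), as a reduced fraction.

t = -2/7

Assign F = (0, 0), L = (1, 0), K = (0, 1), R = (-3, 1) — the answer is frame-independent, so this choice is without loss of generality.
1. D lies on line KF with KD:DF = 3:2 ⇒ D = (0, 2/5)
2. H is the midpoint of DL ⇒ H = (1/2, 1/5)
through L parallel to KH: direction (1/2, -4/5); meets DR at W = (6/7, 8/35)
W = D + t·(R−D) with t = -2/7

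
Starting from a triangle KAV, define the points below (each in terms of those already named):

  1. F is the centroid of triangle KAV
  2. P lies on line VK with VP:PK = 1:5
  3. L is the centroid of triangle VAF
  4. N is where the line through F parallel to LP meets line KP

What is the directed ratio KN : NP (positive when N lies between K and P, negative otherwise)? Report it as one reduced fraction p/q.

Choose coordinates K = (0, 0), A = (1, 0), V = (0, 1).
1. F is the centroid of triangle KAV ⇒ F = (1/3, 1/3)
2. P lies on line VK with VP:PK = 1:5 ⇒ P = (0, 5/6)
3. L is the centroid of triangle VAF ⇒ L = (4/9, 4/9)
4. N is where the line through F parallel to LP meets line KP ⇒ N = (0, 5/8)
N = K + t·(P−K) with t = 3/4, so KN:NP = t:(1−t) = 3/4:1/4

KN:NP = 3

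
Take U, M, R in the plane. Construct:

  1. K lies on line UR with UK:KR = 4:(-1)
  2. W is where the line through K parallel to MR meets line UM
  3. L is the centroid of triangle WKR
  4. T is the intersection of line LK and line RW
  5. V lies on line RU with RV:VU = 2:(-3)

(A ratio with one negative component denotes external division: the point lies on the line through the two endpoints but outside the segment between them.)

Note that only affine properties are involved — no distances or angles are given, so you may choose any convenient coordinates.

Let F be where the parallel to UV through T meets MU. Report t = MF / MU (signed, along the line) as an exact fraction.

t = 1/3

Work in coordinates with U = (0, 0), M = (1, 0), R = (0, 1).
1. K lies on line UR with UK:KR = 4:(-1) ⇒ K = (0, 4/3)
2. W is where the line through K parallel to MR meets line UM ⇒ W = (4/3, 0)
3. L is the centroid of triangle WKR ⇒ L = (4/9, 7/9)
4. T is the intersection of line LK and line RW ⇒ T = (2/3, 1/2)
5. V lies on line RU with RV:VU = 2:(-3) ⇒ V = (0, 3)
through T parallel to UV: direction (0, 3); meets MU at F = (2/3, 0)
F = M + t·(U−M) with t = 1/3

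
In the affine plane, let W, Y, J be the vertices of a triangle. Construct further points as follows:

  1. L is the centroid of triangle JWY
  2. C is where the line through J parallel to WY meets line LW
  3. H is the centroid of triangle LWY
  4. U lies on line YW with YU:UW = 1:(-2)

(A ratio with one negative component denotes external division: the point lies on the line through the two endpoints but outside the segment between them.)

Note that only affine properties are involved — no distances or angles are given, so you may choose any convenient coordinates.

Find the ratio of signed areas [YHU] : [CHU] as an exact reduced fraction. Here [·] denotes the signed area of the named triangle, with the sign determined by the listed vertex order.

[YHU]:[CHU] = -1/13

Assign W = (0, 0), Y = (1, 0), J = (0, 1) — the answer is frame-independent, so this choice is without loss of generality.
1. L is the centroid of triangle JWY ⇒ L = (1/3, 1/3)
2. C is where the line through J parallel to WY meets line LW ⇒ C = (1, 1)
3. H is the centroid of triangle LWY ⇒ H = (4/9, 1/9)
4. U lies on line YW with YU:UW = 1:(-2) ⇒ U = (2, 0)
2·[YHU] = -1/9, 2·[CHU] = 13/9
[YHU]:[CHU] = -1/9:13/9 = -1/13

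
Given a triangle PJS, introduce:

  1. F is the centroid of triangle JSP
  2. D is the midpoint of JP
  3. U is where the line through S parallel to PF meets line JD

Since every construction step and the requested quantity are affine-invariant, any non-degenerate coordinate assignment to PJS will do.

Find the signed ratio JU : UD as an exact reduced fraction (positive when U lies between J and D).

Set P = (0, 0), J = (1, 0), S = (0, 1); any affine frame gives the same invariant.
1. F is the centroid of triangle JSP ⇒ F = (1/3, 1/3)
2. D is the midpoint of JP ⇒ D = (1/2, 0)
3. U is where the line through S parallel to PF meets line JD ⇒ U = (-1, 0)
U = J + t·(D−J) with t = 4, so JU:UD = t:(1−t) = 4:-3

JU:UD = -4/3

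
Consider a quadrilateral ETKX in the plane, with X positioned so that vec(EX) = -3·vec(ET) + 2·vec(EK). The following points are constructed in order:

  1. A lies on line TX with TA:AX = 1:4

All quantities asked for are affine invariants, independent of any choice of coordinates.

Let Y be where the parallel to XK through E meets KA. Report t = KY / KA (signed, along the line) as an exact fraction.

t = 15/8

Assign E = (0, 0), T = (1, 0), K = (0, 1), X = (-3, 2) — the answer is frame-independent, so this choice is without loss of generality.
1. A lies on line TX with TA:AX = 1:4 ⇒ A = (1/5, 2/5)
through E parallel to XK: direction (3, -1); meets KA at Y = (3/8, -1/8)
Y = K + t·(A−K) with t = 15/8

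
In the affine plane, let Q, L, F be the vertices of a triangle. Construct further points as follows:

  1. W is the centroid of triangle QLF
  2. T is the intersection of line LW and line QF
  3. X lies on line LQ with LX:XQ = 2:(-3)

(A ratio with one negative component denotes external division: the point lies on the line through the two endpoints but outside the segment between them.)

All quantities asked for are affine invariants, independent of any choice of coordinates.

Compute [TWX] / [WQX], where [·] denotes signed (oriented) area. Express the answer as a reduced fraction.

[TWX]:[WQX] = 1/3

Assign Q = (0, 0), L = (1, 0), F = (0, 1) — the answer is frame-independent, so this choice is without loss of generality.
1. W is the centroid of triangle QLF ⇒ W = (1/3, 1/3)
2. T is the intersection of line LW and line QF ⇒ T = (0, 1/2)
3. X lies on line LQ with LX:XQ = 2:(-3) ⇒ X = (3, 0)
2·[TWX] = 1/3, 2·[WQX] = 1
[TWX]:[WQX] = 1/3:1 = 1/3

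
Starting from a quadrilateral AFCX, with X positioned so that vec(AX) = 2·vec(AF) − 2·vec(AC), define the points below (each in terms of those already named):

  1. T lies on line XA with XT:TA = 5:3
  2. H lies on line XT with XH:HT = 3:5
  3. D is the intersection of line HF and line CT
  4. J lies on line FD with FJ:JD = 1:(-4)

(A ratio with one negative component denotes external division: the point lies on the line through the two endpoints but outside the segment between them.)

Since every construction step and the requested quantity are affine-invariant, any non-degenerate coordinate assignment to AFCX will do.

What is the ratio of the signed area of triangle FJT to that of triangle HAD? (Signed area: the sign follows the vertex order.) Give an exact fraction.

Set A = (0, 0), F = (1, 0), C = (0, 1), X = (2, -2); any affine frame gives the same invariant.
1. T lies on line XA with XT:TA = 5:3 ⇒ T = (3/4, -3/4)
2. H lies on line XT with XH:HT = 3:5 ⇒ H = (49/32, -49/32)
3. D is the intersection of line HF and line CT ⇒ D = (24/7, -7)
4. J lies on line FD with FJ:JD = 1:(-4) ⇒ J = (4/21, 7/3)
2·[FJT] = 25/21, 2·[HAD] = 175/32
[FJT]:[HAD] = 25/21:175/32 = 32/147

[FJT]:[HAD] = 32/147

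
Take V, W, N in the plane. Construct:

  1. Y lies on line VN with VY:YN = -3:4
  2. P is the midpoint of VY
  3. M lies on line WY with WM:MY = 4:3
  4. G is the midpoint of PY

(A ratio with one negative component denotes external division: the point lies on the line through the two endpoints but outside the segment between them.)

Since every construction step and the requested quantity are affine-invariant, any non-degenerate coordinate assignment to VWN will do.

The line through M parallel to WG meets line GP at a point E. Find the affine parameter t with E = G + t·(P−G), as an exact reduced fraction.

Choose coordinates V = (0, 0), W = (1, 0), N = (0, 1).
1. Y lies on line VN with VY:YN = -3:4 ⇒ Y = (0, -3)
2. P is the midpoint of VY ⇒ P = (0, -3/2)
3. M lies on line WY with WM:MY = 4:3 ⇒ M = (3/7, -12/7)
4. G is the midpoint of PY ⇒ G = (0, -9/4)
through M parallel to WG: direction (-1, -9/4); meets GP at E = (0, -75/28)
E = G + t·(P−G) with t = -4/7

t = -4/7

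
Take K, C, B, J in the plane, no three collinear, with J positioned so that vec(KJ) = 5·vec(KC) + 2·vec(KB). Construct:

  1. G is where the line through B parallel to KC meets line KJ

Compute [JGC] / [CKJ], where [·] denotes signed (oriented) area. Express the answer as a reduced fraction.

[JGC]:[CKJ] = -1/2

Choose coordinates K = (0, 0), C = (1, 0), B = (0, 1), J = (5, 2).
1. G is where the line through B parallel to KC meets line KJ ⇒ G = (5/2, 1)
2·[JGC] = 1, 2·[CKJ] = -2
[JGC]:[CKJ] = 1:-2 = -1/2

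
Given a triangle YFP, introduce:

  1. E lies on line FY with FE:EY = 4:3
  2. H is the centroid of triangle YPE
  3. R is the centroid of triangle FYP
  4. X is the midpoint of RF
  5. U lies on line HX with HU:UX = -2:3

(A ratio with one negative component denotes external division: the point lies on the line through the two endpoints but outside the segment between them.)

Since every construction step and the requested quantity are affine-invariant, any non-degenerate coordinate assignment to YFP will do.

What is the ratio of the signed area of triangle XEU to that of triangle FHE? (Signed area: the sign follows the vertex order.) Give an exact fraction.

Choose coordinates Y = (0, 0), F = (1, 0), P = (0, 1).
1. E lies on line FY with FE:EY = 4:3 ⇒ E = (3/7, 0)
2. H is the centroid of triangle YPE ⇒ H = (1/7, 1/3)
3. R is the centroid of triangle FYP ⇒ R = (1/3, 1/3)
4. X is the midpoint of RF ⇒ X = (2/3, 1/6)
5. U lies on line HX with HU:UX = -2:3 ⇒ U = (-19/21, 2/3)
2·[XEU] = -8/21, 2·[FHE] = 4/21
[XEU]:[FHE] = -8/21:4/21 = -2

[XEU]:[FHE] = -2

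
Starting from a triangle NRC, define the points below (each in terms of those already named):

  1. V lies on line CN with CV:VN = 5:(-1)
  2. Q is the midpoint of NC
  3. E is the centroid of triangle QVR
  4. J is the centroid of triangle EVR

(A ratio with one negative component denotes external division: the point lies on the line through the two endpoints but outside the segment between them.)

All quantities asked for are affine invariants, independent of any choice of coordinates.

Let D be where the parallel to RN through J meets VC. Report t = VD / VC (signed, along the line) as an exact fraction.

Work in coordinates with N = (0, 0), R = (1, 0), C = (0, 1).
1. V lies on line CN with CV:VN = 5:(-1) ⇒ V = (0, -1/4)
2. Q is the midpoint of NC ⇒ Q = (0, 1/2)
3. E is the centroid of triangle QVR ⇒ E = (1/3, 1/12)
4. J is the centroid of triangle EVR ⇒ J = (4/9, -1/18)
through J parallel to RN: direction (-1, 0); meets VC at D = (0, -1/18)
D = V + t·(C−V) with t = 7/45

t = 7/45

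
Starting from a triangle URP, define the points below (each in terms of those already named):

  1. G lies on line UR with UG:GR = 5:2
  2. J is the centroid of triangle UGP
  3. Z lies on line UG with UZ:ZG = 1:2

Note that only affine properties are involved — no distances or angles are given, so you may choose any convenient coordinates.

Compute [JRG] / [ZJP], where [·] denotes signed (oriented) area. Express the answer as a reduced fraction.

[JRG]:[ZJP] = -6/5

Work in coordinates with U = (0, 0), R = (1, 0), P = (0, 1).
1. G lies on line UR with UG:GR = 5:2 ⇒ G = (5/7, 0)
2. J is the centroid of triangle UGP ⇒ J = (5/21, 1/3)
3. Z lies on line UG with UZ:ZG = 1:2 ⇒ Z = (5/21, 0)
2·[JRG] = -2/21, 2·[ZJP] = 5/63
[JRG]:[ZJP] = -2/21:5/63 = -6/5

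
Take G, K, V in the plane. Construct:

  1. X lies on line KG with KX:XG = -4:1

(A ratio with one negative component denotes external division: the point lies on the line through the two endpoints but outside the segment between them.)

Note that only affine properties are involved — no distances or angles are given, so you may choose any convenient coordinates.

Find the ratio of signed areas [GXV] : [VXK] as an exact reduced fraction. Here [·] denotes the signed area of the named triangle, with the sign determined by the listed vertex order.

Work in coordinates with G = (0, 0), K = (1, 0), V = (0, 1).
1. X lies on line KG with KX:XG = -4:1 ⇒ X = (-1/3, 0)
2·[GXV] = -1/3, 2·[VXK] = 4/3
[GXV]:[VXK] = -1/3:4/3 = -1/4

[GXV]:[VXK] = -1/4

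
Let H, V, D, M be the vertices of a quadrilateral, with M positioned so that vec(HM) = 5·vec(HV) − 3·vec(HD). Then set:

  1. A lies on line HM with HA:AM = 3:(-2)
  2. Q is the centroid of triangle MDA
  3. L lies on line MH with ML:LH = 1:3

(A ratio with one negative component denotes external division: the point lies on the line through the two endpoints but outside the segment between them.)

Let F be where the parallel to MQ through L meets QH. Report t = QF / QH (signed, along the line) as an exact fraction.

t = 1/4

Assign H = (0, 0), V = (1, 0), D = (0, 1), M = (5, -3) — the answer is frame-independent, so this choice is without loss of generality.
1. A lies on line HM with HA:AM = 3:(-2) ⇒ A = (15, -9)
2. Q is the centroid of triangle MDA ⇒ Q = (20/3, -11/3)
3. L lies on line MH with ML:LH = 1:3 ⇒ L = (15/4, -9/4)
through L parallel to MQ: direction (5/3, -2/3); meets QH at F = (5, -11/4)
F = Q + t·(H−Q) with t = 1/4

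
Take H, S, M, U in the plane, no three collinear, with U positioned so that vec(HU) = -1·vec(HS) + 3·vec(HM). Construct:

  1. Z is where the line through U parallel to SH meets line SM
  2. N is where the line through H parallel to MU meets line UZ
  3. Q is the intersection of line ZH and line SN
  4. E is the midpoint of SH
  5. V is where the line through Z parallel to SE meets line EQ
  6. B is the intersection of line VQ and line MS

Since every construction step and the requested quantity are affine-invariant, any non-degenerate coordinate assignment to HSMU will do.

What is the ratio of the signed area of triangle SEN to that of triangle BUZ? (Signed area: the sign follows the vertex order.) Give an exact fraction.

Work in coordinates with H = (0, 0), S = (1, 0), M = (0, 1), U = (-1, 3).
1. Z is where the line through U parallel to SH meets line SM ⇒ Z = (-2, 3)
2. N is where the line through H parallel to MU meets line UZ ⇒ N = (-3/2, 3)
3. Q is the intersection of line ZH and line SN ⇒ Q = (-4, 6)
4. E is the midpoint of SH ⇒ E = (1/2, 0)
5. V is where the line through Z parallel to SE meets line EQ ⇒ V = (-7/4, 3)
6. B is the intersection of line VQ and line MS ⇒ B = (-1, 2)
2·[SEN] = -3/2, 2·[BUZ] = 1
[SEN]:[BUZ] = -3/2:1 = -3/2

[SEN]:[BUZ] = -3/2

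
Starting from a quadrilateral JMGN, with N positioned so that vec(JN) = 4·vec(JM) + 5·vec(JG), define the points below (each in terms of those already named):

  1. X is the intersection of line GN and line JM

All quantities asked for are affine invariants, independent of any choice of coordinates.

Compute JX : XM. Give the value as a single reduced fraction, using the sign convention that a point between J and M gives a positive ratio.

Choose coordinates J = (0, 0), M = (1, 0), G = (0, 1), N = (4, 5).
1. X is the intersection of line GN and line JM ⇒ X = (-1, 0)
X = J + t·(M−J) with t = -1, so JX:XM = t:(1−t) = -1:2

JX:XM = -1/2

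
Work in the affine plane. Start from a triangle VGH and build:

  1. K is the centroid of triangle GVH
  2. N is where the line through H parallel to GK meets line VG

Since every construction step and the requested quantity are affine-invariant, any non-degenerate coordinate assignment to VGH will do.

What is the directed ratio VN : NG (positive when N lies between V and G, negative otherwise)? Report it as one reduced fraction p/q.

Set V = (0, 0), G = (1, 0), H = (0, 1); any affine frame gives the same invariant.
1. K is the centroid of triangle GVH ⇒ K = (1/3, 1/3)
2. N is where the line through H parallel to GK meets line VG ⇒ N = (2, 0)
N = V + t·(G−V) with t = 2, so VN:NG = t:(1−t) = 2:-1

VN:NG = -2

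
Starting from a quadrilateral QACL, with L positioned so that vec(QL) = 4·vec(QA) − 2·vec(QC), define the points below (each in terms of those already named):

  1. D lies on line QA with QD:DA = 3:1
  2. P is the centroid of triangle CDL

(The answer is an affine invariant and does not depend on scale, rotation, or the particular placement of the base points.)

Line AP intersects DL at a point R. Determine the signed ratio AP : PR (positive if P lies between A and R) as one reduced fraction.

AP:PR = -1/7

Choose coordinates Q = (0, 0), A = (1, 0), C = (0, 1), L = (4, -2).
1. D lies on line QA with QD:DA = 3:1 ⇒ D = (3/4, 0)
2. P is the centroid of triangle CDL ⇒ P = (19/12, -1/3)
line AP meets DL at R = (-5/2, 2)
P = A + t·(R−A) with t = -1/6, so AP:PR = -1/6:7/6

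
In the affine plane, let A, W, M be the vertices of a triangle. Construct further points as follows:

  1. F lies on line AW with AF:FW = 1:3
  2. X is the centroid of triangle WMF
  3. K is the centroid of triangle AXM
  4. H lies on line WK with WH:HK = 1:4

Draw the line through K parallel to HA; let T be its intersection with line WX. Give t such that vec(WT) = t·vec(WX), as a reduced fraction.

t = 80/59

Set A = (0, 0), W = (1, 0), M = (0, 1); any affine frame gives the same invariant.
1. F lies on line AW with AF:FW = 1:3 ⇒ F = (1/4, 0)
2. X is the centroid of triangle WMF ⇒ X = (5/12, 1/3)
3. K is the centroid of triangle AXM ⇒ K = (5/36, 4/9)
4. H lies on line WK with WH:HK = 1:4 ⇒ H = (149/180, 4/45)
through K parallel to HA: direction (-149/180, -4/45); meets WX at T = (37/177, 80/177)
T = W + t·(X−W) with t = 80/59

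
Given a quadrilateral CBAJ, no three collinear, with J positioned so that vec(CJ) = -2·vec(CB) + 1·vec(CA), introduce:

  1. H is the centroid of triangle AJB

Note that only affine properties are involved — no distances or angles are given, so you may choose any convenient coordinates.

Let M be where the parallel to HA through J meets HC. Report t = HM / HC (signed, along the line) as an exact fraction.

Work in coordinates with C = (0, 0), B = (1, 0), A = (0, 1), J = (-2, 1).
1. H is the centroid of triangle AJB ⇒ H = (-1/3, 2/3)
through J parallel to HA: direction (1/3, 1/3); meets HC at M = (-1, 2)
M = H + t·(C−H) with t = -2

t = -2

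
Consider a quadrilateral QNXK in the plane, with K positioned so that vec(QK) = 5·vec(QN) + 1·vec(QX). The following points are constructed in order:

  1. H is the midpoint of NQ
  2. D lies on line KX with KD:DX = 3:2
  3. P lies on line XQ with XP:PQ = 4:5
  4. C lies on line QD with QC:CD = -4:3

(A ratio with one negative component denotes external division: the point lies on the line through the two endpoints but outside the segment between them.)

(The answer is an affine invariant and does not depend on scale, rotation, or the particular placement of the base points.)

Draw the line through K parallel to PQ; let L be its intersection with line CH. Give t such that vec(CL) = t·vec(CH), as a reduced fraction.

t = 2/5

Work in coordinates with Q = (0, 0), N = (1, 0), X = (0, 1), K = (5, 1).
1. H is the midpoint of NQ ⇒ H = (1/2, 0)
2. D lies on line KX with KD:DX = 3:2 ⇒ D = (2, 1)
3. P lies on line XQ with XP:PQ = 4:5 ⇒ P = (0, 5/9)
4. C lies on line QD with QC:CD = -4:3 ⇒ C = (8, 4)
through K parallel to PQ: direction (0, -5/9); meets CH at L = (5, 12/5)
L = C + t·(H−C) with t = 2/5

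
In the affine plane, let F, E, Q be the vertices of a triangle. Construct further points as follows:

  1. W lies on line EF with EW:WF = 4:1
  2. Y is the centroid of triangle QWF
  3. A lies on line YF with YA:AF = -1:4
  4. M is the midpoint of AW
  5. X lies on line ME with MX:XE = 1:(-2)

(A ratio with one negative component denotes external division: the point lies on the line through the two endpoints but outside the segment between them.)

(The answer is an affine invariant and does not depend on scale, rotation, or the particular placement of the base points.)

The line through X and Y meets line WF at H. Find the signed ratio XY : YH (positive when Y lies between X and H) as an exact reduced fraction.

XY:YH = 1/3

Assign F = (0, 0), E = (1, 0), Q = (0, 1) — the answer is frame-independent, so this choice is without loss of generality.
1. W lies on line EF with EW:WF = 4:1 ⇒ W = (1/5, 0)
2. Y is the centroid of triangle QWF ⇒ Y = (1/15, 1/3)
3. A lies on line YF with YA:AF = -1:4 ⇒ A = (4/45, 4/9)
4. M is the midpoint of AW ⇒ M = (13/90, 2/9)
5. X lies on line ME with MX:XE = 1:(-2) ⇒ X = (-32/45, 4/9)
line XY meets WF at H = (12/5, 0)
Y = X + t·(H−X) with t = 1/4, so XY:YH = 1/4:3/4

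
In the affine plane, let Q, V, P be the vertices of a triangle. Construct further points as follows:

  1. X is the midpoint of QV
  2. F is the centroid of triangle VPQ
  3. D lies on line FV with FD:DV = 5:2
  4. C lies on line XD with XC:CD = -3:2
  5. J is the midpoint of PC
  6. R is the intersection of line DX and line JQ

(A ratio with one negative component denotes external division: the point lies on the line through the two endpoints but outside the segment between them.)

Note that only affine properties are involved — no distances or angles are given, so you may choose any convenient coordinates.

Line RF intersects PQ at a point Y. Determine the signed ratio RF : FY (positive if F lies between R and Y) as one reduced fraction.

Assign Q = (0, 0), V = (1, 0), P = (0, 1) — the answer is frame-independent, so this choice is without loss of generality.
1. X is the midpoint of QV ⇒ X = (1/2, 0)
2. F is the centroid of triangle VPQ ⇒ F = (1/3, 1/3)
3. D lies on line FV with FD:DV = 5:2 ⇒ D = (17/21, 2/21)
4. C lies on line XD with XC:CD = -3:2 ⇒ C = (10/7, 2/7)
5. J is the midpoint of PC ⇒ J = (5/7, 9/14)
6. R is the intersection of line DX and line JQ ⇒ R = (-20/77, -18/77)
line RF meets PQ at Y = (0, 2/137)
F = R + t·(Y−R) with t = 137/60, so RF:FY = 137/60:-77/60

RF:FY = -137/77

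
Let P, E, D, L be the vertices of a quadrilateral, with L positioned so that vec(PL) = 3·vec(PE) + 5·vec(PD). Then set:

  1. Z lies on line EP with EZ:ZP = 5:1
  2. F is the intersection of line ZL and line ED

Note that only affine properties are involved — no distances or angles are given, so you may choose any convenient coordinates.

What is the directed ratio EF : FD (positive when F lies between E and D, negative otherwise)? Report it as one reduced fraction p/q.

Set P = (0, 0), E = (1, 0), D = (0, 1), L = (3, 5); any affine frame gives the same invariant.
1. Z lies on line EP with EZ:ZP = 5:1 ⇒ Z = (1/6, 0)
2. F is the intersection of line ZL and line ED ⇒ F = (22/47, 25/47)
F = E + t·(D−E) with t = 25/47, so EF:FD = t:(1−t) = 25/47:22/47

EF:FD = 25/22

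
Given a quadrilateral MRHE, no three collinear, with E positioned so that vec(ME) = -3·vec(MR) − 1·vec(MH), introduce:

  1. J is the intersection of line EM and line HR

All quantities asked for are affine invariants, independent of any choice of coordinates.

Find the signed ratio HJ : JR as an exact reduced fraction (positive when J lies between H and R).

Choose coordinates M = (0, 0), R = (1, 0), H = (0, 1), E = (-3, -1).
1. J is the intersection of line EM and line HR ⇒ J = (3/4, 1/4)
J = H + t·(R−H) with t = 3/4, so HJ:JR = t:(1−t) = 3/4:1/4

HJ:JR = 3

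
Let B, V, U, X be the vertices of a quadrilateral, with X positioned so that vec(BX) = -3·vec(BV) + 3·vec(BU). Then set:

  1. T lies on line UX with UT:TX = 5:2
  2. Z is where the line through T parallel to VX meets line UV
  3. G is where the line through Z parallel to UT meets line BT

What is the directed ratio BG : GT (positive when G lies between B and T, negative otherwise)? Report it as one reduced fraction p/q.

BG:GT = 16/5

Assign B = (0, 0), V = (1, 0), U = (0, 1), X = (-3, 3) — the answer is frame-independent, so this choice is without loss of generality.
1. T lies on line UX with UT:TX = 5:2 ⇒ T = (-15/7, 17/7)
2. Z is where the line through T parallel to VX meets line UV ⇒ Z = (5/7, 2/7)
3. G is where the line through Z parallel to UT meets line BT ⇒ G = (-80/49, 272/147)
G = B + t·(T−B) with t = 16/21, so BG:GT = t:(1−t) = 16/21:5/21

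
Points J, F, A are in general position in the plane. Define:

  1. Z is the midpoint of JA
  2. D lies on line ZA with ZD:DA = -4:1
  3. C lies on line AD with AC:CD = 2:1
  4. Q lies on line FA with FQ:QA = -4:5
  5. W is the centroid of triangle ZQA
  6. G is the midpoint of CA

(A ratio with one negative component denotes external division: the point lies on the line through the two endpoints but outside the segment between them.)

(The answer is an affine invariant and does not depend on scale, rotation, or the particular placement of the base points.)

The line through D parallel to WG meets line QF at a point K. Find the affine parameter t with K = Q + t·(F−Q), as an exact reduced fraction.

Choose coordinates J = (0, 0), F = (1, 0), A = (0, 1).
1. Z is the midpoint of JA ⇒ Z = (0, 1/2)
2. D lies on line ZA with ZD:DA = -4:1 ⇒ D = (0, 7/6)
3. C lies on line AD with AC:CD = 2:1 ⇒ C = (0, 10/9)
4. Q lies on line FA with FQ:QA = -4:5 ⇒ Q = (5, -4)
5. W is the centroid of triangle ZQA ⇒ W = (5/3, -5/6)
6. G is the midpoint of CA ⇒ G = (0, 19/18)
through D parallel to WG: direction (-5/3, 17/9); meets QF at K = (5/4, -1/4)
K = Q + t·(F−Q) with t = 15/16

t = 15/16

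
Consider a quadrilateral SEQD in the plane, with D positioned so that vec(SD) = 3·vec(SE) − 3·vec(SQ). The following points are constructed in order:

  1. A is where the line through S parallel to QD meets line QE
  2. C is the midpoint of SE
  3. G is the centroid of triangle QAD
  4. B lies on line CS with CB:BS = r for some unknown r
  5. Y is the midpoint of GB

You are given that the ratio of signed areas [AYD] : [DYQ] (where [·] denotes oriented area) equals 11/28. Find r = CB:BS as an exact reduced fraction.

Work in coordinates with S = (0, 0), E = (1, 0), Q = (0, 1), D = (3, -3).
1. A is where the line through S parallel to QD meets line QE ⇒ A = (-3, 4)
2. C is the midpoint of SE ⇒ C = (1/2, 0)
3. G is the centroid of triangle QAD ⇒ G = (0, 2/3)
4. With CB:BS = r, write λ = r/(r+1) so B = C + λ·(S−C); B is affine-linear in λ
5. Y is the midpoint of GB ⇒ Y is an affine combination of earlier points and hence also affine-linear in λ
Every point depending on B is an affine combination of B and λ-independent points, so each such coordinate is linear in λ; the λ² term in each signed area is a multiple of (S−C)×(S−C) = 0, so 2·[AYD] and 2·[DYQ] are each linear in λ. Evaluating at λ=0 and λ=1:
  2·[AYD] = 7/4·λ − 3/4,   2·[DYQ] = −λ − 1
So [AYD]:[DYQ] = (7/4·λ − 3/4) / (−λ − 1). Setting this equal to 11/28:
  7/4·λ − 3/4 = 11/28·(−λ − 1)  ⇒  λ = 1/6
Then r = λ/(1−λ) = (1/6)/(5/6) = 1/5. Check: with r = 1/5, B = (5/12, 0) and [AYD]:[DYQ] = 11/28 as required.

r = 1/5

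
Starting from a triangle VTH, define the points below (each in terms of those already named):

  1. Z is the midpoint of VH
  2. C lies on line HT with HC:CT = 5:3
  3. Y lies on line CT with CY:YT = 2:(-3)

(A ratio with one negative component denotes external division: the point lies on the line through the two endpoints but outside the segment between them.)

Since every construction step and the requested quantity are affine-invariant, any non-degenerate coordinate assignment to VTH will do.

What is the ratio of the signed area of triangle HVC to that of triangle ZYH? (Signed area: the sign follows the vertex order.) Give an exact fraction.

Work in coordinates with V = (0, 0), T = (1, 0), H = (0, 1).
1. Z is the midpoint of VH ⇒ Z = (0, 1/2)
2. C lies on line HT with HC:CT = 5:3 ⇒ C = (5/8, 3/8)
3. Y lies on line CT with CY:YT = 2:(-3) ⇒ Y = (-1/8, 9/8)
2·[HVC] = 5/8, 2·[ZYH] = -1/16
[HVC]:[ZYH] = 5/8:-1/16 = -10

[HVC]:[ZYH] = -10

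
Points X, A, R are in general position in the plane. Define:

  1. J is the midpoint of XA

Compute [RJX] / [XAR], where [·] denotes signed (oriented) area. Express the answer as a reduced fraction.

[RJX]:[XAR] = -1/2

Work in coordinates with X = (0, 0), A = (1, 0), R = (0, 1).
1. J is the midpoint of XA ⇒ J = (1/2, 0)
2·[RJX] = -1/2, 2·[XAR] = 1
[RJX]:[XAR] = -1/2:1 = -1/2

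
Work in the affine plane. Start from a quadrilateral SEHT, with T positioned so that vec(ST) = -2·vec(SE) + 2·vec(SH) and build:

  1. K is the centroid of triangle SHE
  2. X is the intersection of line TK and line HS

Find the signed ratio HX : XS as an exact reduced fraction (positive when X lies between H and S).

Work in coordinates with S = (0, 0), E = (1, 0), H = (0, 1), T = (-2, 2).
1. K is the centroid of triangle SHE ⇒ K = (1/3, 1/3)
2. X is the intersection of line TK and line HS ⇒ X = (0, 4/7)
X = H + t·(S−H) with t = 3/7, so HX:XS = t:(1−t) = 3/7:4/7

HX:XS = 3/4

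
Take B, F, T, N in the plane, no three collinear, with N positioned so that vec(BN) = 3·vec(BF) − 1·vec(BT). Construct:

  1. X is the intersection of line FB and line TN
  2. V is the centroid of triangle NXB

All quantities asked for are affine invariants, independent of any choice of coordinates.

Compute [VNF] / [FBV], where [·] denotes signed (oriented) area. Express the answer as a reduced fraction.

Assign B = (0, 0), F = (1, 0), T = (0, 1), N = (3, -1) — the answer is frame-independent, so this choice is without loss of generality.
1. X is the intersection of line FB and line TN ⇒ X = (3/2, 0)
2. V is the centroid of triangle NXB ⇒ V = (3/2, -1/3)
2·[VNF] = 1/6, 2·[FBV] = 1/3
[VNF]:[FBV] = 1/6:1/3 = 1/2

[VNF]:[FBV] = 1/2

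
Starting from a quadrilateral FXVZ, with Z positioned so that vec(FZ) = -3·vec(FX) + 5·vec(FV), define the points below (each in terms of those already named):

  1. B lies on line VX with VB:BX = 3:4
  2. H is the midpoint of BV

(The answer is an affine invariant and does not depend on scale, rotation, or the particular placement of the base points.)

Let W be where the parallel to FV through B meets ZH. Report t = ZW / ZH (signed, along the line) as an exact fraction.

t = 16/15

Set F = (0, 0), X = (1, 0), V = (0, 1), Z = (-3, 5); any affine frame gives the same invariant.
1. B lies on line VX with VB:BX = 3:4 ⇒ B = (3/7, 4/7)
2. H is the midpoint of BV ⇒ H = (3/14, 11/14)
through B parallel to FV: direction (0, 1); meets ZH at W = (3/7, 53/105)
W = Z + t·(H−Z) with t = 16/15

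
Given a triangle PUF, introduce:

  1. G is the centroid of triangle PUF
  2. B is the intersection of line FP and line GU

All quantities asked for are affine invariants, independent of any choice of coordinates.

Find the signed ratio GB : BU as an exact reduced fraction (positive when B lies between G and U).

Assign P = (0, 0), U = (1, 0), F = (0, 1) — the answer is frame-independent, so this choice is without loss of generality.
1. G is the centroid of triangle PUF ⇒ G = (1/3, 1/3)
2. B is the intersection of line FP and line GU ⇒ B = (0, 1/2)
B = G + t·(U−G) with t = -1/2, so GB:BU = t:(1−t) = -1/2:3/2

GB:BU = -1/3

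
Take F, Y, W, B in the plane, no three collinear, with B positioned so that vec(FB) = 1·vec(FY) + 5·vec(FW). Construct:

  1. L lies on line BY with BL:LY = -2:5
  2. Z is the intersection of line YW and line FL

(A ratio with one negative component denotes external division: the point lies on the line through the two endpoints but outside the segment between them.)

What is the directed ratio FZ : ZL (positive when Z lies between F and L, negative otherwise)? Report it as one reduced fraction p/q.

FZ:ZL = 3/25

Work in coordinates with F = (0, 0), Y = (1, 0), W = (0, 1), B = (1, 5).
1. L lies on line BY with BL:LY = -2:5 ⇒ L = (1, 25/3)
2. Z is the intersection of line YW and line FL ⇒ Z = (3/28, 25/28)
Z = F + t·(L−F) with t = 3/28, so FZ:ZL = t:(1−t) = 3/28:25/28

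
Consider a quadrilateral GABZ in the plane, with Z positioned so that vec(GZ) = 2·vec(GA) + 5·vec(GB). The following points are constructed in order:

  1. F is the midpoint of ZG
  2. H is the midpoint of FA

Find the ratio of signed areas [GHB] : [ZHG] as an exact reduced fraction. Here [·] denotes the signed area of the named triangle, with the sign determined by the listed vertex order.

Choose coordinates G = (0, 0), A = (1, 0), B = (0, 1), Z = (2, 5).
1. F is the midpoint of ZG ⇒ F = (1, 5/2)
2. H is the midpoint of FA ⇒ H = (1, 5/4)
2·[GHB] = 1, 2·[ZHG] = -5/2
[GHB]:[ZHG] = 1:-5/2 = -2/5

[GHB]:[ZHG] = -2/5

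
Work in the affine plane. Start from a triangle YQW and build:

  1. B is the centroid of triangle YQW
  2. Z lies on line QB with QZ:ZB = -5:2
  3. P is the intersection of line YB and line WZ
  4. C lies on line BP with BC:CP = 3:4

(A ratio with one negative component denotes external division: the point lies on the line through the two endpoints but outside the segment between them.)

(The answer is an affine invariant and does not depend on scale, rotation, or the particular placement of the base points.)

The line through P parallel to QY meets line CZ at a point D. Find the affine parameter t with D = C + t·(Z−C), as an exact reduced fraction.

t = -3/4

Work in coordinates with Y = (0, 0), Q = (1, 0), W = (0, 1).
1. B is the centroid of triangle YQW ⇒ B = (1/3, 1/3)
2. Z lies on line QB with QZ:ZB = -5:2 ⇒ Z = (-1/9, 5/9)
3. P is the intersection of line YB and line WZ ⇒ P = (-1/3, -1/3)
4. C lies on line BP with BC:CP = 3:4 ⇒ C = (1/21, 1/21)
through P parallel to QY: direction (-1, 0); meets CZ at D = (1/6, -1/3)
D = C + t·(Z−C) with t = -3/4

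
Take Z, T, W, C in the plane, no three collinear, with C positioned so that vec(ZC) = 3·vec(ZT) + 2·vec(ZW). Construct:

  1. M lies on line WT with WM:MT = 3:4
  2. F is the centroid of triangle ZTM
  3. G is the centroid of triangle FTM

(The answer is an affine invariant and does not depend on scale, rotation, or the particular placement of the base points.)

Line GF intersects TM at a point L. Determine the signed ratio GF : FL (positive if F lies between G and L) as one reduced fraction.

Choose coordinates Z = (0, 0), T = (1, 0), W = (0, 1), C = (3, 2).
1. M lies on line WT with WM:MT = 3:4 ⇒ M = (3/7, 4/7)
2. F is the centroid of triangle ZTM ⇒ F = (10/21, 4/21)
3. G is the centroid of triangle FTM ⇒ G = (40/63, 16/63)
line GF meets TM at L = (5/7, 2/7)
F = G + t·(L−G) with t = -2, so GF:FL = -2:3

GF:FL = -2/3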